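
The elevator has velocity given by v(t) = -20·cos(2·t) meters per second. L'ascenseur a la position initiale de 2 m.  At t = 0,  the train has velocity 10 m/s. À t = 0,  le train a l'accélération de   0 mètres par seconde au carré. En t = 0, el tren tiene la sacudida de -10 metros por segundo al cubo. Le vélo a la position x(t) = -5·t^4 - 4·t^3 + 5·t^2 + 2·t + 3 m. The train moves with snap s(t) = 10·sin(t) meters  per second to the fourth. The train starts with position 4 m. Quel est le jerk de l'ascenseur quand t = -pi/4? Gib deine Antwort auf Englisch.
We must differentiate our velocity equation v(t) = -20·cos(2·t) 2 times. Taking d/dt of v(t), we find a(t) = 40·sin(2·t). Taking d/dt of a(t), we find j(t) = 80·cos(2·t). Using j(t) = 80·cos(2·t) and substituting t = -pi/4, we find j = 0.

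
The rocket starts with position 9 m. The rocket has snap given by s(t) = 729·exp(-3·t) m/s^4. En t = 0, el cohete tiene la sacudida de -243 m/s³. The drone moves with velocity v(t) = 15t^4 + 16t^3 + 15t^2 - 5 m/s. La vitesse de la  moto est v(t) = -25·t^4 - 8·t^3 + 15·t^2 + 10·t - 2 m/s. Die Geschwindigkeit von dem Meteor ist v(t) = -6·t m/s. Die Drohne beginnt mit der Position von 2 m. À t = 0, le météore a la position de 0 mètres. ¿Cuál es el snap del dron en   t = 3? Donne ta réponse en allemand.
Ausgehend von der Geschwindigkeit v(t) = 15·t^4 + 16·t^3 + 15·t^2 - 5, nehmen wir 3 Ableitungen. Mit d/dt von v(t) finden wir a(t) = 60·t^3 + 48·t^2 + 30·t. Durch Ableiten von der Beschleunigung erhalten wir den Ruck: j(t) = 180·t^2 + 96·t + 30. Durch Ableiten von dem Ruck erhalten wir den Snap: s(t) = 360·t + 96. Mit s(t) = 360·t + 96 und Einsetzen von t = 3, finden wir s = 1176.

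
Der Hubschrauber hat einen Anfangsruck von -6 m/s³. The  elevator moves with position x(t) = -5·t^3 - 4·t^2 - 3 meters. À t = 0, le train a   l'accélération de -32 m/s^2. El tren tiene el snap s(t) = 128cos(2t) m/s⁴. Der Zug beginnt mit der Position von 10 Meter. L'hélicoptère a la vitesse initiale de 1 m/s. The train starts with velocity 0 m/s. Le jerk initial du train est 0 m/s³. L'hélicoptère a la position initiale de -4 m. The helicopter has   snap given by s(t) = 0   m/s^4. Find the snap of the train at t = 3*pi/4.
We have snap s(t) = 128·cos(2·t). Substituting t = 3*pi/4: s(3*pi/4) = 0.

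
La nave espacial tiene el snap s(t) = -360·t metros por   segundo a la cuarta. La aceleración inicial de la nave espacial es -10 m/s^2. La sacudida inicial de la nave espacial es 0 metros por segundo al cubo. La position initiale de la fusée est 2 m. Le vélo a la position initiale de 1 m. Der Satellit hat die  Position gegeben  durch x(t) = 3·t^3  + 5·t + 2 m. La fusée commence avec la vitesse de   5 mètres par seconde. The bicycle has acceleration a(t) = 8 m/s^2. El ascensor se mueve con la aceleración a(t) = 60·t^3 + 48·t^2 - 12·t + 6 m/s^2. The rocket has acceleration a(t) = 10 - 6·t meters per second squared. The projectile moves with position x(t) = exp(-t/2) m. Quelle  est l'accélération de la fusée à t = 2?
En utilisant a(t) = 10 - 6·t et en substituant t = 2, nous trouvons a = -2.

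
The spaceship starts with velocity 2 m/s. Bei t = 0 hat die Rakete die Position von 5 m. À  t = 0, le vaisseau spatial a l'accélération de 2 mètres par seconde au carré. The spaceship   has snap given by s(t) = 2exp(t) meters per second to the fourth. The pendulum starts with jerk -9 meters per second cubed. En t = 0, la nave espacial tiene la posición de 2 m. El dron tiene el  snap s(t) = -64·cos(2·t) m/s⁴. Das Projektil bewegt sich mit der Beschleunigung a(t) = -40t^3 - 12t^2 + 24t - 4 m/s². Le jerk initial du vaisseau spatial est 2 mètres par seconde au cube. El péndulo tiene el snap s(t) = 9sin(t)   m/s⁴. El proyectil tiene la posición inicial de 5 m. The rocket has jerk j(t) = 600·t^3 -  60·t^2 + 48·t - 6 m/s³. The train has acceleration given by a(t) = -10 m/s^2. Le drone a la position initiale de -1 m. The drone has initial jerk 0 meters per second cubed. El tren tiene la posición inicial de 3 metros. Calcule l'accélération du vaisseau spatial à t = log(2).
En partant du snap s(t) = 2·exp(t), nous prenons 2 intégrales. En prenant ∫s(t)dt et en appliquant j(0) = 2, nous trouvons j(t) = 2·exp(t). L'intégrale du jerk, avec a(0) = 2, donne l'accélération: a(t) = 2·exp(t). En utilisant a(t) = 2·exp(t) et en substituant t = log(2), nous trouvons a = 4.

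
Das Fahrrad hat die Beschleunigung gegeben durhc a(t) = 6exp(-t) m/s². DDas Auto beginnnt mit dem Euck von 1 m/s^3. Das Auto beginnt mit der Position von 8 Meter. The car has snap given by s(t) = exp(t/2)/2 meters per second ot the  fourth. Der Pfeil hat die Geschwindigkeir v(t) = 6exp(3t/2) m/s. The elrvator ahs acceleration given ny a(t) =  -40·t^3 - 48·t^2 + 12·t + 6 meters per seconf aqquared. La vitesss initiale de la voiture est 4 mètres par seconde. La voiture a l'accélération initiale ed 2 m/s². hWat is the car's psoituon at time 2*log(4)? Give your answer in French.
Nous devons intégrer notre équation du snap s(t) = exp(t/2)/2 4 fois. L'intégrale du snap est le jerk. En utilisant j(0) = 1, nous obtenons j(t) = exp(t/2). L'intégrale du jerk est l'accélération. En utilisant a(0) = 2, nous obtenons a(t) = 2·exp(t/2). La primitive de l'accélération, avec v(0) = 4, donne la vitesse: v(t) = 4·exp(t/2). La primitive de la vitesse est la position. En utilisant x(0) = 8, nous obtenons x(t) = 8·exp(t/2). Nous avons la position x(t) = 8·exp(t/2). En substituant t = 2*log(4): x(2*log(4)) = 32.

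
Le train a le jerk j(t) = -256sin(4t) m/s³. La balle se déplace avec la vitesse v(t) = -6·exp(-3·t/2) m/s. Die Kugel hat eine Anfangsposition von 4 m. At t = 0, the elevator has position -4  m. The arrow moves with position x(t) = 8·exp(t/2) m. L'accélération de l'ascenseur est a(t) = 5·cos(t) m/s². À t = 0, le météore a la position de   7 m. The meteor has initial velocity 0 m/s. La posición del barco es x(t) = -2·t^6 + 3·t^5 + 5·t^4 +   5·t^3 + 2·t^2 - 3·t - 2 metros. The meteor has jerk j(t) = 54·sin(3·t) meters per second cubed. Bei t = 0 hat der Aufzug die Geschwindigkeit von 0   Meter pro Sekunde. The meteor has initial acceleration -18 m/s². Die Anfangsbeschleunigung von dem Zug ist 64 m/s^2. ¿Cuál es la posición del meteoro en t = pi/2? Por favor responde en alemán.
Um dies zu lösen, müssen wir 3 Stammfunktionen unserer Gleichung für den Ruck j(t) = 54·sin(3·t) finden. Das Integral von dem Ruck ist die Beschleunigung. Mit a(0) = -18 erhalten wir a(t) = -18·cos(3·t). Mit ∫a(t)dt und Anwendung von v(0) = 0, finden wir v(t) = -6·sin(3·t). Durch Integration von der Geschwindigkeit und Verwendung der Anfangsbedingung x(0) = 7, erhalten wir x(t) = 2·cos(3·t) + 5. Aus der Gleichung für die Position x(t) = 2·cos(3·t) + 5, setzen wir t = pi/2 ein und erhalten x = 5.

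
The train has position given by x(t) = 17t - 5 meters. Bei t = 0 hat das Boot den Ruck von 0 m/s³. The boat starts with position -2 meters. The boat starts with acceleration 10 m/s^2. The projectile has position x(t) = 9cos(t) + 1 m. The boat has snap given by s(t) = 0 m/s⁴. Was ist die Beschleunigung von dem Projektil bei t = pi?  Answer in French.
En partant de la position x(t) = 9·cos(t) + 1, nous prenons 2 dérivées. En dérivant la position, nous obtenons la vitesse: v(t) = -9·sin(t). En dérivant la vitesse, nous obtenons l'accélération: a(t) = -9·cos(t). Nous avons l'accélération a(t) = -9·cos(t). En substituant t = pi: a(pi) = 9.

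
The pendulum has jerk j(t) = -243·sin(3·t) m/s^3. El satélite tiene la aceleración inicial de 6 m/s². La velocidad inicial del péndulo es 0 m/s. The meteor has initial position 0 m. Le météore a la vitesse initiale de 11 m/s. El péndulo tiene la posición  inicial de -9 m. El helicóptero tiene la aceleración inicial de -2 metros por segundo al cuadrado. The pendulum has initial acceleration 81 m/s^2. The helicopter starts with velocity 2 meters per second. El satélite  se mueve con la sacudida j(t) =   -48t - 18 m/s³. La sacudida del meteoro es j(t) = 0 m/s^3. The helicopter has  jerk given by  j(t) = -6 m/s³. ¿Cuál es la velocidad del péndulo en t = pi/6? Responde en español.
Necesitamos integrar nuestra ecuación de la sacudida j(t) = -243·sin(3·t) 2 veces. La integral de la sacudida es la aceleración. Usando a(0) = 81, obtenemos a(t) = 81·cos(3·t). La integral de la aceleración es la velocidad. Usando v(0) = 0, obtenemos v(t) = 27·sin(3·t). Usando v(t) = 27·sin(3·t) y sustituyendo t = pi/6, encontramos v = 27.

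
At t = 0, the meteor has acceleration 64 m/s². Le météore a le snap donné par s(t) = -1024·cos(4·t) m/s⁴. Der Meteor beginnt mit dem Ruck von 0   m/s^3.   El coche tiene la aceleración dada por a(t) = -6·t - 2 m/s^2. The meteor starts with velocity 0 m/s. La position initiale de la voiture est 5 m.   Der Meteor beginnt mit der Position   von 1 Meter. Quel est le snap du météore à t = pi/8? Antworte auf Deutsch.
Wir haben den Snap s(t) = -1024·cos(4·t). Durch Einsetzen von t = pi/8: s(pi/8) = 0.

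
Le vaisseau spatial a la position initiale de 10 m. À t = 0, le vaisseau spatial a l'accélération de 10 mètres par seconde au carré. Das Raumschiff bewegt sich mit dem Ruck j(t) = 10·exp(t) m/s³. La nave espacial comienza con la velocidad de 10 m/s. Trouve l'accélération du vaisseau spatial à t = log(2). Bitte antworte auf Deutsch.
Ausgehend von dem Ruck j(t) = 10·exp(t), nehmen wir 1 Stammfunktion. Durch Integration von dem Ruck und Verwendung der Anfangsbedingung a(0) = 10, erhalten wir a(t) = 10·exp(t). Mit a(t) = 10·exp(t) und Einsetzen von t = log(2), finden wir a = 20.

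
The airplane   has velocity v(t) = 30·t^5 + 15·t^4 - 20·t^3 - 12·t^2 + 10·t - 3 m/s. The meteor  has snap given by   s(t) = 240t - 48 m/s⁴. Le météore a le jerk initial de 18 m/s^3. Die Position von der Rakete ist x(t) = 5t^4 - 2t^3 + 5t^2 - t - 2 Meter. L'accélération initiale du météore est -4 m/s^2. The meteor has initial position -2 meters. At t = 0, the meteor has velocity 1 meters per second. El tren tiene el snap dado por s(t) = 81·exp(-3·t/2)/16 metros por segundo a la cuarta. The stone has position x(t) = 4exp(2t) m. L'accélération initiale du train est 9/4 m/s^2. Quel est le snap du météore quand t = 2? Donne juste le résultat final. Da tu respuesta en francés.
La réponse est 432.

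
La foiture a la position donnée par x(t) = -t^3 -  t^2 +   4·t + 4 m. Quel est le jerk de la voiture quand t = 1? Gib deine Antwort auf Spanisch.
Partiendo de la posición x(t) = -t^3 - t^2 + 4·t + 4, tomamos 3 derivadas. Tomando d/dt de x(t), encontramos v(t) = -3·t^2 - 2·t + 4. Derivando la velocidad, obtenemos la aceleración: a(t) = -6·t - 2. Derivando la aceleración, obtenemos la sacudida: j(t) = -6. De la ecuación de la sacudida j(t) = -6, sustituimos t = 1 para obtener j = -6.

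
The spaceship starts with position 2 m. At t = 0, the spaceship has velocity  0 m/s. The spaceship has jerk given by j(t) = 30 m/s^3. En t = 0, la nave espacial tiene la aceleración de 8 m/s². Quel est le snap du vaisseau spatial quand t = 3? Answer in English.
We must differentiate our jerk equation j(t) = 30 1 time. Taking d/dt of j(t), we find s(t) = 0. Using s(t) = 0 and substituting t = 3, we find s = 0.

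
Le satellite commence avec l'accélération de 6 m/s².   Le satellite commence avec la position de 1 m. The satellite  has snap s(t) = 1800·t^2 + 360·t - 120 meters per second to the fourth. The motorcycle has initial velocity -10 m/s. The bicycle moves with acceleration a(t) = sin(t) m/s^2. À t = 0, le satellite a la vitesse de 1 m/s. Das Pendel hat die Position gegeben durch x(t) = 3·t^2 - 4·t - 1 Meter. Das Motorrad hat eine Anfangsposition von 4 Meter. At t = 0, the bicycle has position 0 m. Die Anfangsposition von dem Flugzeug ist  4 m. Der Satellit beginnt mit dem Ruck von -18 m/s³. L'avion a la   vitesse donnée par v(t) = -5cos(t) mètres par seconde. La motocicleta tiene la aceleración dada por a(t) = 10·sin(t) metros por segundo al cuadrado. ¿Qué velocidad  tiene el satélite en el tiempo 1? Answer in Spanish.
Necesitamos integrar nuestra ecuación del snap s(t) = 1800·t^2 + 360·t - 120 3 veces. Integrando el snap y usando la condición inicial j(0) = -18, obtenemos j(t) = 600·t^3 + 180·t^2 - 120·t - 18. La integral de la sacudida es la aceleración. Usando a(0) = 6, obtenemos a(t) = 150·t^4 + 60·t^3 - 60·t^2 - 18·t + 6. La antiderivada de la aceleración, con v(0) = 1, da la velocidad: v(t) = 30·t^5 + 15·t^4 - 20·t^3 - 9·t^2 + 6·t + 1. Usando v(t) = 30·t^5 + 15·t^4 - 20·t^3 - 9·t^2 + 6·t + 1 y sustituyendo t = 1, encontramos v = 23.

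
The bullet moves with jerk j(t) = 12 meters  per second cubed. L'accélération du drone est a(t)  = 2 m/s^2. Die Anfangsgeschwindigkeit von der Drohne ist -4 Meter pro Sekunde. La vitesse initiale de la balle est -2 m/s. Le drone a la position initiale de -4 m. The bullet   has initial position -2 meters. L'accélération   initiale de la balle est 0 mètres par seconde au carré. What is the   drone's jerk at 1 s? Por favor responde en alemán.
Um dies zu lösen, müssen wir 1 Ableitung unserer Gleichung für die Beschleunigung a(t) = 2 nehmen. Mit d/dt von a(t) finden wir j(t) = 0. Wir haben den Ruck j(t) = 0. Durch Einsetzen von t = 1: j(1) = 0.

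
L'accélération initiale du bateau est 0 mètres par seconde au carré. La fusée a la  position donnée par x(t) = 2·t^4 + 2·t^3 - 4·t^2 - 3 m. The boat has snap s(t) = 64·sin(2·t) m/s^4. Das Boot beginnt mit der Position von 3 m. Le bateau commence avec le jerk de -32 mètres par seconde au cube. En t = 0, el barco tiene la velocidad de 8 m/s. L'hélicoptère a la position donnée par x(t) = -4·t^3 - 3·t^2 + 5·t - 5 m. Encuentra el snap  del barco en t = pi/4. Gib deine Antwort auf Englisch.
Using s(t) = 64·sin(2·t) and substituting t = pi/4, we find s = 64.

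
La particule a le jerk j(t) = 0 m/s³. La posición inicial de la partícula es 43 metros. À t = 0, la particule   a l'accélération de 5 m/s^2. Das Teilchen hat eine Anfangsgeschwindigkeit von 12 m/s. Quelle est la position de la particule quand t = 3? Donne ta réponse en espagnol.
Necesitamos integrar nuestra ecuación de la sacudida j(t) = 0 3 veces. La antiderivada de la sacudida, con a(0) = 5, da la aceleración: a(t) = 5. La integral de la aceleración es la velocidad. Usando v(0) = 12, obtenemos v(t) = 5·t + 12. La antiderivada de la velocidad es la posición. Usando x(0) = 43, obtenemos x(t) = 5·t^2/2 + 12·t + 43. Usando x(t) = 5·t^2/2 + 12·t + 43 y sustituyendo t = 3, encontramos x = 203/2.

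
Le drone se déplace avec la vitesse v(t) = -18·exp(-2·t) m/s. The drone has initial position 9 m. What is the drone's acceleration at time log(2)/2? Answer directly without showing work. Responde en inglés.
The acceleration at t = log(2)/2 is a = 18.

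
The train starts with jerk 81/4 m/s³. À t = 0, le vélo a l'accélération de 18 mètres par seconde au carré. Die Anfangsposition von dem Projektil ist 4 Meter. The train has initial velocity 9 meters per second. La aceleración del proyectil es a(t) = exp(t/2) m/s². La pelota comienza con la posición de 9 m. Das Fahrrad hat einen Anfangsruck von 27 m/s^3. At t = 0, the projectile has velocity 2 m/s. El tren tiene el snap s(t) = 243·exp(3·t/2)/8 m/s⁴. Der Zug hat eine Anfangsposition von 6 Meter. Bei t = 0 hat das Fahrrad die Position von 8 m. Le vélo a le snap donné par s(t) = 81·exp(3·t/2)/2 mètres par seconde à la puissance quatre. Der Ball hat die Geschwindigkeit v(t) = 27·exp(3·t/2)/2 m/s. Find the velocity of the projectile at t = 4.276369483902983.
To find the answer, we compute 1 antiderivative of a(t) = exp(t/2). Taking ∫a(t)dt and applying v(0) = 2, we find v(t) = 2·exp(t/2). From the given velocity equation v(t) = 2·exp(t/2), we substitute t = 4.276369483902983 to get v = 16.9680459027281.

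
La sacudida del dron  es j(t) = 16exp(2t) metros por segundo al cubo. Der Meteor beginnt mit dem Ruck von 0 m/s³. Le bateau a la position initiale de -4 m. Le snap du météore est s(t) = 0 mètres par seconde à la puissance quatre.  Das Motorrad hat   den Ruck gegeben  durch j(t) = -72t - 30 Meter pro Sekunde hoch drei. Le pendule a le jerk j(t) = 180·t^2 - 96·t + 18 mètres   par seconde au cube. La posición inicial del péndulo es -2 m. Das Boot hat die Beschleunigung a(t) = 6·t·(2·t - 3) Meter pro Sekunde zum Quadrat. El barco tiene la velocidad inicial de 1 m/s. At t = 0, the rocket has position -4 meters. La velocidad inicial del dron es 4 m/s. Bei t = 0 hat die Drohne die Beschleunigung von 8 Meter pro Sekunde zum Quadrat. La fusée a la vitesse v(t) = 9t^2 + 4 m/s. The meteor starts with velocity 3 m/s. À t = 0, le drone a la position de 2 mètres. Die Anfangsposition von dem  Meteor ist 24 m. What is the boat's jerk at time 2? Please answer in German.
Ausgehend von der Beschleunigung a(t) = 6·t·(2·t - 3), nehmen wir 1 Ableitung. Durch Ableiten von der Beschleunigung erhalten wir den Ruck: j(t) = 24·t - 18. Wir haben den Ruck j(t) = 24·t - 18. Durch Einsetzen von t = 2: j(2) = 30.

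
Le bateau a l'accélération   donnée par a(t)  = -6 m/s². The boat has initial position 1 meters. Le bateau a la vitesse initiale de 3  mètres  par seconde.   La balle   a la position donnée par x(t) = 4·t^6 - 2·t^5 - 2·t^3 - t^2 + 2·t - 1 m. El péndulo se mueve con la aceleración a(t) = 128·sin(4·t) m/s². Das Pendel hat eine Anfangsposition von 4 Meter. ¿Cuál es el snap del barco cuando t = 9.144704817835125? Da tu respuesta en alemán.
Um dies zu lösen, müssen wir 2 Ableitungen unserer Gleichung für die Beschleunigung a(t) = -6 nehmen. Die Ableitung von der Beschleunigung ergibt den Ruck: j(t) = 0. Die Ableitung von dem Ruck ergibt den Snap: s(t) = 0. Wir haben den Snap s(t) = 0. Durch Einsetzen von t = 9.144704817835125: s(9.144704817835125) = 0.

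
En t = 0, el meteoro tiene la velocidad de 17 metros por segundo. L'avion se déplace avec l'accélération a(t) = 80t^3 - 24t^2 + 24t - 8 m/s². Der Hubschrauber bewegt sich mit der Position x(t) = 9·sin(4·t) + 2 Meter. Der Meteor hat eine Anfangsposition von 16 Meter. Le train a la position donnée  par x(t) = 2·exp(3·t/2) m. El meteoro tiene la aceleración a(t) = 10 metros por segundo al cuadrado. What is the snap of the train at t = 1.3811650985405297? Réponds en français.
Nous devons dériver notre équation de la position x(t) = 2·exp(3·t/2) 4 fois. En dérivant la position, nous obtenons la vitesse: v(t) = 3·exp(3·t/2). En dérivant la vitesse, nous obtenons l'accélération: a(t) = 9·exp(3·t/2)/2. La dérivée de l'accélération donne le jerk: j(t) = 27·exp(3·t/2)/4. La dérivée du jerk donne le snap: s(t) = 81·exp(3·t/2)/8. Nous avons le snap s(t) = 81·exp(3·t/2)/8. En substituant t = 1.3811650985405297: s(1.3811650985405297) = 80.3791858979874.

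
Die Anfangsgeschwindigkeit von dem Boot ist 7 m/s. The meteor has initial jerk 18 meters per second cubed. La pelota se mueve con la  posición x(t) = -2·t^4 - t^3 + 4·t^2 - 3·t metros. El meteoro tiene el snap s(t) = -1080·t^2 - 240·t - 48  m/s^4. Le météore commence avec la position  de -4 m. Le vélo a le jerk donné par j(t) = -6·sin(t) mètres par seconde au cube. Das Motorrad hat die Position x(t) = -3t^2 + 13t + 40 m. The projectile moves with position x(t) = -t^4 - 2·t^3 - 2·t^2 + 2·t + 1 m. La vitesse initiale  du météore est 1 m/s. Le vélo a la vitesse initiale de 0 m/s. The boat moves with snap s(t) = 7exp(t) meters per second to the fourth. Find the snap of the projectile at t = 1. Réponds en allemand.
Wir müssen unsere Gleichung für die Position x(t) = -t^4 - 2·t^3 - 2·t^2 + 2·t + 1 4-mal ableiten. Die Ableitung von der Position ergibt die Geschwindigkeit: v(t) = -4·t^3 - 6·t^2 - 4·t + 2. Die Ableitung von der Geschwindigkeit ergibt die Beschleunigung: a(t) = -12·t^2 - 12·t - 4. Durch Ableiten von der Beschleunigung erhalten wir den Ruck: j(t) = -24·t - 12. Die Ableitung von dem Ruck ergibt den Snap: s(t) = -24. Aus der Gleichung für den Snap s(t) = -24, setzen wir t = 1 ein und erhalten s = -24.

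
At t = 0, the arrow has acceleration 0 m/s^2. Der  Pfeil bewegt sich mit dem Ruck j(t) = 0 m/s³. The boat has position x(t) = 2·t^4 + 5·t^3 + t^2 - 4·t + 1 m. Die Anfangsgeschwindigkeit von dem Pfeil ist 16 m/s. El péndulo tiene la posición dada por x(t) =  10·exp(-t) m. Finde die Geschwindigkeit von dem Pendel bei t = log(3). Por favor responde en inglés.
Starting from position x(t) = 10·exp(-t), we take 1 derivative. Differentiating position, we get velocity: v(t) = -10·exp(-t). From the given velocity equation v(t) = -10·exp(-t), we substitute t = log(3) to get v = -10/3.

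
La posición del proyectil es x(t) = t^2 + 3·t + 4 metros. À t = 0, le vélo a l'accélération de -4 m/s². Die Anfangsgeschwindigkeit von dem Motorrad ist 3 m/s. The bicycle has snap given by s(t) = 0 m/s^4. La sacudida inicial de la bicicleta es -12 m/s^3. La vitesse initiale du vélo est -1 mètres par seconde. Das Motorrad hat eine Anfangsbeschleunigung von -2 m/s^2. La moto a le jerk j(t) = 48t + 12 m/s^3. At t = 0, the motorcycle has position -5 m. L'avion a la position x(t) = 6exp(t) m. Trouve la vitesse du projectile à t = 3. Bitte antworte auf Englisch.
To solve this, we need to take 1 derivative of our position equation x(t) = t^2 + 3·t + 4. The derivative of position gives velocity: v(t) = 2·t + 3. From the given velocity equation v(t) = 2·t + 3, we substitute t = 3 to get v = 9.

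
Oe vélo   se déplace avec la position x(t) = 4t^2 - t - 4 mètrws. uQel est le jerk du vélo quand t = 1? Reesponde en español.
Debemos derivar nuestra ecuación de la posición x(t) = 4·t^2 - t - 4 3 veces. La derivada de la posición da la velocidad: v(t) = 8·t - 1. Tomando d/dt de v(t), encontramos a(t) = 8. Derivando la aceleración, obtenemos la sacudida: j(t) = 0. De la ecuación de la sacudida j(t) = 0, sustituimos t = 1 para obtener j = 0.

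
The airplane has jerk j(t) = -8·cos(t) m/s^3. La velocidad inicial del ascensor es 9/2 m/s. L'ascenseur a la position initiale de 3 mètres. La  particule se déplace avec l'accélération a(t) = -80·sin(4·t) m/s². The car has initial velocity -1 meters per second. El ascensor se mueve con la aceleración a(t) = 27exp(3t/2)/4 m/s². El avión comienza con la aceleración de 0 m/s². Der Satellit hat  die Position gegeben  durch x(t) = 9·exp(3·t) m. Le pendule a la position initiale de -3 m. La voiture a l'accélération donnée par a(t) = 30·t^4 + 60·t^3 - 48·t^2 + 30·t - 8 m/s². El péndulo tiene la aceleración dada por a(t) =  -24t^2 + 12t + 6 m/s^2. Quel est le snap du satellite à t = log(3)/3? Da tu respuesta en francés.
En partant de la position x(t) = 9·exp(3·t), nous prenons 4 dérivées. La dérivée de la position donne la vitesse: v(t) = 27·exp(3·t). La dérivée de la vitesse donne l'accélération: a(t) = 81·exp(3·t). En dérivant l'accélération, nous obtenons le jerk: j(t) = 243·exp(3·t). En prenant d/dt de j(t), nous trouvons s(t) = 729·exp(3·t). De l'équation du snap s(t) = 729·exp(3·t), nous substituons t = log(3)/3 pour obtenir s = 2187.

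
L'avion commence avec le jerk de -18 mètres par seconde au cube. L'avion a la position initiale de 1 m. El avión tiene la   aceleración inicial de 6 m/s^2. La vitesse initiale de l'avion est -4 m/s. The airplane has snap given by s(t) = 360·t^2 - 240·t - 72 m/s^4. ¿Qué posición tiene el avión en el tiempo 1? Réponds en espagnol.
Partiendo del snap s(t) = 360·t^2 - 240·t - 72, tomamos 4 antiderivadas. La integral del snap, con j(0) = -18, da la sacudida: j(t) = 120·t^3 - 120·t^2 - 72·t - 18. La antiderivada de la sacudida, con a(0) = 6, da la aceleración: a(t) = 30·t^4 - 40·t^3 - 36·t^2 - 18·t + 6. La integral de la aceleración, con v(0) = -4, da la velocidad: v(t) = 6·t^5 - 10·t^4 - 12·t^3 - 9·t^2 + 6·t - 4. Tomando ∫v(t)dt y aplicando x(0) = 1, encontramos x(t) = t^6 - 2·t^5 - 3·t^4 - 3·t^3 + 3·t^2 - 4·t + 1. De la ecuación de la posición x(t) = t^6 - 2·t^5 - 3·t^4 - 3·t^3 + 3·t^2 - 4·t + 1, sustituimos t = 1 para obtener x = -7.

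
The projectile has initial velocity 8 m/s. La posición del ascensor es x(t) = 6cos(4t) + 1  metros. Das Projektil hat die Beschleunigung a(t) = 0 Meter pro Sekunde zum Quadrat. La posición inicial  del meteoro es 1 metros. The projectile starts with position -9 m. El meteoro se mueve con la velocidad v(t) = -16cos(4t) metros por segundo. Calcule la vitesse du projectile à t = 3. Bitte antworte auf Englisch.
We need to integrate our acceleration equation a(t) = 0 1 time. Taking ∫a(t)dt and applying v(0) = 8, we find v(t) = 8. We have velocity v(t) = 8. Substituting t = 3: v(3) = 8.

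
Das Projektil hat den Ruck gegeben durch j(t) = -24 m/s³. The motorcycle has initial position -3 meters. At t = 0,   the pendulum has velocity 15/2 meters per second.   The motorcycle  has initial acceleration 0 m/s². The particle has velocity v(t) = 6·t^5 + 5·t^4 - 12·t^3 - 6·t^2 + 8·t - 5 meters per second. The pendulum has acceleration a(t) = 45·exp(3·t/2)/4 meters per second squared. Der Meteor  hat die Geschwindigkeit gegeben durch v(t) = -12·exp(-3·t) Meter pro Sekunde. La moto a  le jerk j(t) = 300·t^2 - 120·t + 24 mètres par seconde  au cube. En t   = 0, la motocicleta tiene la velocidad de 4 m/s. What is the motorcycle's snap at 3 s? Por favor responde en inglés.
We must differentiate our jerk equation j(t) = 300·t^2 - 120·t + 24 1 time. Differentiating jerk, we get snap: s(t) = 600·t - 120. Using s(t) = 600·t - 120 and substituting t = 3, we find s = 1680.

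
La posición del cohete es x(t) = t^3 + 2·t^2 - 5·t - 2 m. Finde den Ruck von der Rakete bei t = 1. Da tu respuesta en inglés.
To solve this, we need to take 3 derivatives of our position equation x(t) = t^3 + 2·t^2 - 5·t - 2. The derivative of position gives velocity: v(t) = 3·t^2 + 4·t - 5. Differentiating velocity, we get acceleration: a(t) = 6·t + 4. Taking d/dt of a(t), we find j(t) = 6. Using j(t) = 6 and substituting t = 1, we find j = 6.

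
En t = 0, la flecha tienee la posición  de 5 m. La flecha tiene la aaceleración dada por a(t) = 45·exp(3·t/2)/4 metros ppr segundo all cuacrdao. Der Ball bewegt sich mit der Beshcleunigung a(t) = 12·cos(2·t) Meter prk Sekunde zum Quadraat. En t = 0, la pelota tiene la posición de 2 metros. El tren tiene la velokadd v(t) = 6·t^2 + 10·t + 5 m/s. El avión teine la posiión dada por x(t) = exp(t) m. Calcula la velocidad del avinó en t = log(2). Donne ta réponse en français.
En partant de la position x(t) = exp(t), nous prenons 1 dérivée. La dérivée de la position donne la vitesse: v(t) = exp(t). Nous avons la vitesse v(t) = exp(t). En substituant t = log(2): v(log(2)) = 2.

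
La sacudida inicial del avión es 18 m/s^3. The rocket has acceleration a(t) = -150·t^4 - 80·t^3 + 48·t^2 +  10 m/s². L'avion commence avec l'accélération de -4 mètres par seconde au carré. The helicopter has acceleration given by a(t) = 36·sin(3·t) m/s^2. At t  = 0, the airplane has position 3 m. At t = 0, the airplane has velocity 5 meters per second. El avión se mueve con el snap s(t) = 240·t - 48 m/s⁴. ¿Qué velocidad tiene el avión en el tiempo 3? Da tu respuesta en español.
Para resolver esto, necesitamos tomar 3 antiderivadas de nuestra ecuación del snap s(t) = 240·t - 48. Tomando ∫s(t)dt y aplicando j(0) = 18, encontramos j(t) = 120·t^2 - 48·t + 18. Integrando la sacudida y usando la condición inicial a(0) = -4, obtenemos a(t) = 40·t^3 - 24·t^2 + 18·t - 4. Tomando ∫a(t)dt y aplicando v(0) = 5, encontramos v(t) = 10·t^4 - 8·t^3 + 9·t^2 - 4·t + 5. Tenemos la velocidad v(t) = 10·t^4 - 8·t^3 + 9·t^2 - 4·t + 5. Sustituyendo t = 3: v(3) = 668.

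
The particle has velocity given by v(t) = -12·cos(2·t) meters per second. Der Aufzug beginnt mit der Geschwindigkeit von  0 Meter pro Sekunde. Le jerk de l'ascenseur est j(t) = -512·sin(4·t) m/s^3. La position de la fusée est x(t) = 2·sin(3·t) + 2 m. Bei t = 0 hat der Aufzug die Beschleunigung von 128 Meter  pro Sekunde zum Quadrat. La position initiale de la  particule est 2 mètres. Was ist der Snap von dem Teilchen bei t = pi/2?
Wir müssen unsere Gleichung für die Geschwindigkeit v(t) = -12·cos(2·t) 3-mal ableiten. Die Ableitung von der Geschwindigkeit ergibt die Beschleunigung: a(t) = 24·sin(2·t). Mit d/dt von a(t) finden wir j(t) = 48·cos(2·t). Mit d/dt von j(t) finden wir s(t) = -96·sin(2·t). Wir haben den Snap s(t) = -96·sin(2·t). Durch Einsetzen von t = pi/2: s(pi/2) = 0.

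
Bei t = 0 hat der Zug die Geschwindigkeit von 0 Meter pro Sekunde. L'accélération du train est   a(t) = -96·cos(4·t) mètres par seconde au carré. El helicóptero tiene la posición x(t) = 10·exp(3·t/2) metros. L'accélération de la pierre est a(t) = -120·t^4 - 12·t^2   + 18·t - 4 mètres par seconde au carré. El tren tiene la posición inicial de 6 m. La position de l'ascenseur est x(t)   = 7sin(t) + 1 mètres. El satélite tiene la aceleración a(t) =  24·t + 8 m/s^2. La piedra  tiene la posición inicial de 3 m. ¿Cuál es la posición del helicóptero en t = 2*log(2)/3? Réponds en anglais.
From the given position equation x(t) = 10·exp(3·t/2), we substitute t = 2*log(2)/3 to get x = 20.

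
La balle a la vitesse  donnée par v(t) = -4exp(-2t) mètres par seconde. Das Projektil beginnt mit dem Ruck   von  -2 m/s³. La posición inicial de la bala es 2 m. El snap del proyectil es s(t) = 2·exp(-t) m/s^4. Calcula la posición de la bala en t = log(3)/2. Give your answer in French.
En partant de la vitesse v(t) = -4·exp(-2·t), nous prenons 1 primitive. En intégrant la vitesse et en utilisant la condition initiale x(0) = 2, nous obtenons x(t) = 2·exp(-2·t). Nous avons la position x(t) = 2·exp(-2·t). En substituant t = log(3)/2: x(log(3)/2) = 2/3.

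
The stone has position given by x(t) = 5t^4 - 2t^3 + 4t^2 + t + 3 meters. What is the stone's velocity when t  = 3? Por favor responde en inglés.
Starting from position x(t) = 5·t^4 - 2·t^3 + 4·t^2 + t + 3, we take 1 derivative. Taking d/dt of x(t), we find v(t) = 20·t^3 - 6·t^2 + 8·t + 1. Using v(t) = 20·t^3 - 6·t^2 + 8·t + 1 and substituting t = 3, we find v = 511.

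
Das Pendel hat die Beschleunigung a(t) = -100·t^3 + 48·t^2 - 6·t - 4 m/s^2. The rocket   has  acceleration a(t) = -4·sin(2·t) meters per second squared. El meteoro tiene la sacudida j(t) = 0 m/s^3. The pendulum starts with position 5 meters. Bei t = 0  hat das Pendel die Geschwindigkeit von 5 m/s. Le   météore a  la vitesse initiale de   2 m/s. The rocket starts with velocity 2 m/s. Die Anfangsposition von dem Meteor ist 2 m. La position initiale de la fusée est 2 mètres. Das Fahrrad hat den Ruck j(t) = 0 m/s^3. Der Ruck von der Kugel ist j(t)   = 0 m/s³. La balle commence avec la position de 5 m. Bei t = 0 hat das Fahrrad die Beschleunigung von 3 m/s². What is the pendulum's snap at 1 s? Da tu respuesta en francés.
Pour résoudre ceci, nous devons prendre 2 dérivées de notre équation de l'accélération a(t) = -100·t^3 + 48·t^2 - 6·t - 4. En prenant d/dt de a(t), nous trouvons j(t) = -300·t^2 + 96·t - 6. En dérivant le jerk, nous obtenons le snap: s(t) = 96 - 600·t. En utilisant s(t) = 96 - 600·t et en substituant t = 1, nous trouvons s = -504.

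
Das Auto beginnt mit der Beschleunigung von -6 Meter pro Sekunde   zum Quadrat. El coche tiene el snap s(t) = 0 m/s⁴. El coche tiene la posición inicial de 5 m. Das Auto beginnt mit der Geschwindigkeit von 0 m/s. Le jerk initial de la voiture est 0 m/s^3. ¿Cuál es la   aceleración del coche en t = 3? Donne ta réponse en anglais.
To find the answer, we compute 2 antiderivatives of s(t) = 0. The integral of snap, with j(0) = 0, gives jerk: j(t) = 0. Integrating jerk and using the initial condition a(0) = -6, we get a(t) = -6. We have acceleration a(t) = -6. Substituting t = 3: a(3) = -6.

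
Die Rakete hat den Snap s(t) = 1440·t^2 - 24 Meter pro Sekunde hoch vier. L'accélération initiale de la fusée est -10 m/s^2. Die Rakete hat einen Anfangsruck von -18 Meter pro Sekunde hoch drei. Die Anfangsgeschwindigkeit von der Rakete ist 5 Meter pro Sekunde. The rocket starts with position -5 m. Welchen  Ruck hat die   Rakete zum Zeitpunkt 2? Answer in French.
Nous devons trouver l'intégrale de notre équation du snap s(t) = 1440·t^2 - 24 1 fois. En intégrant le snap et en utilisant la condition initiale j(0) = -18, nous obtenons j(t) = 480·t^3 - 24·t - 18. Nous avons le jerk j(t) = 480·t^3 - 24·t - 18. En substituant t = 2: j(2) = 3774.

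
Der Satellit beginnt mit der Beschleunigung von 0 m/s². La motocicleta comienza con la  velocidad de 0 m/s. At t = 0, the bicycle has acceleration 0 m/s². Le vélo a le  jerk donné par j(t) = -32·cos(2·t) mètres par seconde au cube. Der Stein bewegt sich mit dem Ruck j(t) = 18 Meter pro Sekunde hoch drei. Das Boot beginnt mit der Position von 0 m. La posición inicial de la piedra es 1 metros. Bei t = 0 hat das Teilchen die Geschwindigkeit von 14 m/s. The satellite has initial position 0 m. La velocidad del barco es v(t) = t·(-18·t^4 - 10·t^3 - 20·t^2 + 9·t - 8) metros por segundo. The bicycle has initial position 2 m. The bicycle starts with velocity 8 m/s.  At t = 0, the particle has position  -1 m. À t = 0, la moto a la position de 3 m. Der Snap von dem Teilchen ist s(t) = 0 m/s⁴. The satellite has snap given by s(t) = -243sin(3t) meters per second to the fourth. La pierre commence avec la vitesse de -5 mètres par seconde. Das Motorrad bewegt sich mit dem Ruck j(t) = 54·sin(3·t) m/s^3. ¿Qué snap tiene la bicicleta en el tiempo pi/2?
Debemos derivar nuestra ecuación de la sacudida j(t) = -32·cos(2·t) 1 vez. La derivada de la sacudida da el snap: s(t) = 64·sin(2·t). Usando s(t) = 64·sin(2·t) y sustituyendo t = pi/2, encontramos s = 0.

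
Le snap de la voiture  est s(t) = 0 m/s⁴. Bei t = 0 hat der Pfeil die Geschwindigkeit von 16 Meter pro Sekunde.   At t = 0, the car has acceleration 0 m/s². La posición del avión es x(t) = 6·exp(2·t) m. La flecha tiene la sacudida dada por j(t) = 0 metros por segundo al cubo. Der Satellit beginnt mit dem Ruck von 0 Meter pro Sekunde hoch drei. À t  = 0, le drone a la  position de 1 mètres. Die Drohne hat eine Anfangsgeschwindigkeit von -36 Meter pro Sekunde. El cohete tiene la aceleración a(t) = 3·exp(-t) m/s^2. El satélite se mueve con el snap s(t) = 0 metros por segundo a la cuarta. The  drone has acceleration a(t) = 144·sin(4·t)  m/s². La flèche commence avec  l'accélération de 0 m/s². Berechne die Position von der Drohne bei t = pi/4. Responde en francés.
Nous devons trouver la primitive de notre équation de l'accélération a(t) = 144·sin(4·t) 2 fois. L'intégrale de l'accélération, avec v(0) = -36, donne la vitesse: v(t) = -36·cos(4·t). La primitive de la vitesse est la position. En utilisant x(0) = 1, nous obtenons x(t) = 1 - 9·sin(4·t). De l'équation de la position x(t) = 1 - 9·sin(4·t), nous substituons t = pi/4 pour obtenir x = 1.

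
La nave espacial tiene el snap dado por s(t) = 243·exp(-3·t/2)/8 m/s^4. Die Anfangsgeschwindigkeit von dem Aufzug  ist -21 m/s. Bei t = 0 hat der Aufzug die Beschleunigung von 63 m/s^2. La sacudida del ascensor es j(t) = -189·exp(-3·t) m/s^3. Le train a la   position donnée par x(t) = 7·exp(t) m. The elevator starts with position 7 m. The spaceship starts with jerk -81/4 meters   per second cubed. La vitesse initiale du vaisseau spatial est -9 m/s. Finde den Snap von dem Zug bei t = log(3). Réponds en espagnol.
Partiendo de la posición x(t) = 7·exp(t), tomamos 4 derivadas. La derivada de la posición da la velocidad: v(t) = 7·exp(t). Tomando d/dt de v(t), encontramos a(t) = 7·exp(t). La derivada de la aceleración da la sacudida: j(t) = 7·exp(t). Derivando la sacudida, obtenemos el snap: s(t) = 7·exp(t). De la ecuación del snap s(t) = 7·exp(t), sustituimos t = log(3) para obtener s = 21.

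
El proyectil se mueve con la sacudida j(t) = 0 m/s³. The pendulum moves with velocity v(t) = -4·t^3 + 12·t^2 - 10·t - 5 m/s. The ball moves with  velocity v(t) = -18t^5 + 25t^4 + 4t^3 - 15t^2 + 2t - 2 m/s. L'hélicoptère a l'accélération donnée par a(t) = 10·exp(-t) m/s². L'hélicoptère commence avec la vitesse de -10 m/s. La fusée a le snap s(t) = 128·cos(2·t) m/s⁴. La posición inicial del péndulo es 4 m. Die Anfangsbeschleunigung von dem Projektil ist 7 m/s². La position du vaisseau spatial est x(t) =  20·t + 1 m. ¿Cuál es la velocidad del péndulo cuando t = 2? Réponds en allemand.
Mit v(t) = -4·t^3 + 12·t^2 - 10·t - 5 und Einsetzen von t = 2, finden wir v = -9.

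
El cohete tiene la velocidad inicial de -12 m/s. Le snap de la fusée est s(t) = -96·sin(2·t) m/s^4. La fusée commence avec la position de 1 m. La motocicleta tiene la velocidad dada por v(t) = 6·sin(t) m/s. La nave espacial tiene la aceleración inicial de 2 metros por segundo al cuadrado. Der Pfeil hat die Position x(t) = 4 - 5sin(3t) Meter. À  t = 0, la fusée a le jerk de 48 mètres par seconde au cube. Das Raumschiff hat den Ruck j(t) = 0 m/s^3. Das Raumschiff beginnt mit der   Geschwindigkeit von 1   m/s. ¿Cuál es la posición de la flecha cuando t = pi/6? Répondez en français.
De l'équation de la position x(t) = 4 - 5·sin(3·t), nous substituons t = pi/6 pour obtenir x = -1.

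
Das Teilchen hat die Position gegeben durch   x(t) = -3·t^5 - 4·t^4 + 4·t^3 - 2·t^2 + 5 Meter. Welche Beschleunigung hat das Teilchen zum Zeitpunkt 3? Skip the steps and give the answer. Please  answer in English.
a(3) = -1984.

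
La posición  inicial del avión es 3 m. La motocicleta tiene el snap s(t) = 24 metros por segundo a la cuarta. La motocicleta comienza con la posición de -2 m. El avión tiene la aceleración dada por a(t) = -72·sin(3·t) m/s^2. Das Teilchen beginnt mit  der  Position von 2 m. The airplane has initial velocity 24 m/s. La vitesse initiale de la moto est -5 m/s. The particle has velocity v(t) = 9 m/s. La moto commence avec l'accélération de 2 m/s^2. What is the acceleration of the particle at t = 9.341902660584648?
We must differentiate our velocity equation v(t) = 9 1 time. Differentiating velocity, we get acceleration: a(t) = 0. Using a(t) = 0 and substituting t = 9.341902660584648, we find a = 0.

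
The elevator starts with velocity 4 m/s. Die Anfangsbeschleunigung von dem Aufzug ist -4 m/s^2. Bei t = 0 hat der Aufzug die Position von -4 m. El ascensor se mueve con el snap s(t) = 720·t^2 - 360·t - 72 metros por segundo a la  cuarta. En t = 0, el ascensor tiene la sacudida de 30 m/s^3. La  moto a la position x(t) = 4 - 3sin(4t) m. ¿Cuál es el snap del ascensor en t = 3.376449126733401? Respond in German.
Aus der Gleichung für den Snap s(t) = 720·t^2 - 360·t - 72, setzen wir t = 3.376449126733401 ein und erhalten s = 6920.77258227747.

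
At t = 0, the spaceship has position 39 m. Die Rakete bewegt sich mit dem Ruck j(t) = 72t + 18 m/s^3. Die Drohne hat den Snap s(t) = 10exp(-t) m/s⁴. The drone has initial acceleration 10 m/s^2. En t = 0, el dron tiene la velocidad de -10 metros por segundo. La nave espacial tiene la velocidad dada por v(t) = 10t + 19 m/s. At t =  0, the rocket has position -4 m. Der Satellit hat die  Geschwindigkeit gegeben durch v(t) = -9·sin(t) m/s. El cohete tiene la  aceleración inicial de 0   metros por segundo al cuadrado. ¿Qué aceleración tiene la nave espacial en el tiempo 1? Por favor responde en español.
Partiendo de la velocidad v(t) = 10·t + 19, tomamos 1 derivada. La derivada de la velocidad da la aceleración: a(t) = 10. De la ecuación de la aceleración a(t) = 10, sustituimos t = 1 para obtener a = 10.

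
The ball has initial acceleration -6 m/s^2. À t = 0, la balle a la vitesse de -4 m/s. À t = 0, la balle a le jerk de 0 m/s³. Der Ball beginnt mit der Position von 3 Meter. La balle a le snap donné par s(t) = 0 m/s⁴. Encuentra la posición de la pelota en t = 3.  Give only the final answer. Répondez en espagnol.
x(3) = -36.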